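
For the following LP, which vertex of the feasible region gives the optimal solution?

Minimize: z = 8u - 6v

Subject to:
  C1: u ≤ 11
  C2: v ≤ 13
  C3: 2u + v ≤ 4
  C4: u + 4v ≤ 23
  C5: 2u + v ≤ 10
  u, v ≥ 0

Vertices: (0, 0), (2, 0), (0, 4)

Evaluate the objective at each vertex of the feasible region:
  z(0, 0) = 0
  z(2, 0) = 16
  z(0, 4) = -24  ←
The minimum is at u = 0, v = 4.

(0, 4)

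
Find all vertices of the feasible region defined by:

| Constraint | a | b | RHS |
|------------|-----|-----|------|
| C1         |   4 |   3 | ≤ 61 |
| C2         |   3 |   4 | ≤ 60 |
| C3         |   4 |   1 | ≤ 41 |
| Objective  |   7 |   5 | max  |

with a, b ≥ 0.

(0, 0), (10.25, 0), (8, 9), (0, 15)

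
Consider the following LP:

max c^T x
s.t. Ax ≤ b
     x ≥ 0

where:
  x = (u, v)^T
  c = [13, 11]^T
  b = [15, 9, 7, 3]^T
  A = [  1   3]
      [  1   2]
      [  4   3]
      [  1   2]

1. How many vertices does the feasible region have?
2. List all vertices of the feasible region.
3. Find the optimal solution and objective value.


1. 4
2. (0, 0), (1.75, 0), (1, 1), (0, 1.5)
3. u = 1, v = 1, z = 24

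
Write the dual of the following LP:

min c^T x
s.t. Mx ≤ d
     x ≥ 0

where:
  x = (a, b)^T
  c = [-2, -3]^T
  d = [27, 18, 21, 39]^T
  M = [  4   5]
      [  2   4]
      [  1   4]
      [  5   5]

Primal min cᵀx s.t. Ax ≤ b, x ≥ 0  →  Dual max −bᵀy s.t. Aᵀy ≥ −c, y ≥ 0.

Maximize: z = -27y1 - 18y2 - 21y3 - 39y4

Subject to:
  4y1 + 2y2 + y3 + 5y4 ≥ 2
  5y1 + 4y2 + 4y3 + 5y4 ≥ 3
  y1, y2, y3, y4 ≥ 0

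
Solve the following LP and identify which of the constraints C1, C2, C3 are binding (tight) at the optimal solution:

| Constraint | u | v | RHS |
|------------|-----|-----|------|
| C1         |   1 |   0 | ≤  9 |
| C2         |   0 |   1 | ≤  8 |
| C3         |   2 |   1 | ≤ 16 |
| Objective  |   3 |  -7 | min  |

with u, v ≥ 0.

At u = 0, v = 8, compute slack b - a·x for each constraint:
  C1: 9 − 0 = 9  (slack)
  C2: 8 − 8 = 0  (binding)
  C3: 16 − 8 = 8  (slack)

Optimal: u = 0, v = 8
Binding: C2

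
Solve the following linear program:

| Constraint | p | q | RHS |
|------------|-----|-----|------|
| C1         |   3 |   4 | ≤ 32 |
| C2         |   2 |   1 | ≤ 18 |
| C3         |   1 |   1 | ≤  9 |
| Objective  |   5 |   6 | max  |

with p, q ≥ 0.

Evaluate the objective at each vertex of the feasible region:
  z(0, 0) = 0
  z(9, 0) = 45
  z(4, 5) = 50  ←
  z(0, 8) = 48
The maximum is at p = 4, q = 5.

p = 4, q = 5, z = 50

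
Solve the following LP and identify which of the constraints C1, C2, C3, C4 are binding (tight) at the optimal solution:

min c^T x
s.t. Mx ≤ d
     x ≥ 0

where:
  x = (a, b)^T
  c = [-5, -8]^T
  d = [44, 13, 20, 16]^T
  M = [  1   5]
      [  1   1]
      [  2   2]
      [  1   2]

At a = 4, b = 6, compute slack b - a·x for each constraint:
  C1: 44 − 34 = 10  (slack)
  C2: 13 − 10 = 3  (slack)
  C3: 20 − 20 = 0  (binding)
  C4: 16 − 16 = 0  (binding)

Optimal: a = 4, b = 6
Binding: C3, C4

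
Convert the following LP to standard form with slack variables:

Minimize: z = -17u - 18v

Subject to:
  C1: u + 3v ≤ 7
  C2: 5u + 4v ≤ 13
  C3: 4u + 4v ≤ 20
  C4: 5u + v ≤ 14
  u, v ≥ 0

min z = -17u - 18v

s.t.
  u + 3v + s1 = 7
  5u + 4v + s2 = 13
  4u + 4v + s3 = 20
  5u + v + s4 = 14
  u, v, s1, s2, s3, s4 ≥ 0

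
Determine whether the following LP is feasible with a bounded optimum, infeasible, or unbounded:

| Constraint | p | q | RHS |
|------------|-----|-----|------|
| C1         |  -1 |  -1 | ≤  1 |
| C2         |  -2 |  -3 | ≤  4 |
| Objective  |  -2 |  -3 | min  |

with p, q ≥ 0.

Unbounded (objective can decrease without bound)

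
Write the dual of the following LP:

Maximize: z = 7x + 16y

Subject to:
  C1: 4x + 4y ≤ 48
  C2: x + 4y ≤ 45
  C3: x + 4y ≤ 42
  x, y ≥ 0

Primal max cᵀx s.t. Ax ≤ b, x ≥ 0  →  Dual min bᵀy s.t. Aᵀy ≥ c, y ≥ 0.

Minimize: z = 48y1 + 45y2 + 42y3

Subject to:
  4y1 + y2 + y3 ≥ 7
  4y1 + 4y2 + 4y3 ≥ 16
  y1, y2, y3 ≥ 0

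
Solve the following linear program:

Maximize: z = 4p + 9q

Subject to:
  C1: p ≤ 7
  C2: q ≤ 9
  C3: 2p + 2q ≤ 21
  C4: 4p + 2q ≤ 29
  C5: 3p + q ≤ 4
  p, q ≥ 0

Evaluate the objective at each vertex of the feasible region:
  z(0, 0) = 0
  z(1.333, 0) = 5.333
  z(0, 4) = 36  ←
The maximum is at p = 0, q = 4.

p = 0, q = 4, z = 36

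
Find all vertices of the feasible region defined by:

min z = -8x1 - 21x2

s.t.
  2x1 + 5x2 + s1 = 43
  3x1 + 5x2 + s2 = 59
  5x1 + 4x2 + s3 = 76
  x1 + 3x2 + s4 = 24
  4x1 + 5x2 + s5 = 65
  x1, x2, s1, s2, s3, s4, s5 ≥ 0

(0, 0), (15.2, 0), (13.33, 2.333), (11, 4.2), (9, 5), (0, 8)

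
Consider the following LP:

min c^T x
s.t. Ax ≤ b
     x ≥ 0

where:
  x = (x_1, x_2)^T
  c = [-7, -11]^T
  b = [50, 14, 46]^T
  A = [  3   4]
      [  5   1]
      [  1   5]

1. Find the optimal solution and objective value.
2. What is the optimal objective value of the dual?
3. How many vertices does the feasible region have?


1. x_1 = 1, x_2 = 9, z = -106
2. -106
3. 4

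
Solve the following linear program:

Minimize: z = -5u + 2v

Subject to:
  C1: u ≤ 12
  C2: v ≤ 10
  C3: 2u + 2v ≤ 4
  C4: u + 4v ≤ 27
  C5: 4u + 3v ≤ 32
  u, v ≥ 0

Evaluate the objective at each vertex of the feasible region:
  z(0, 0) = 0
  z(2, 0) = -10  ←
  z(0, 2) = 4
The minimum is at u = 2, v = 0.

u = 2, v = 0, z = -10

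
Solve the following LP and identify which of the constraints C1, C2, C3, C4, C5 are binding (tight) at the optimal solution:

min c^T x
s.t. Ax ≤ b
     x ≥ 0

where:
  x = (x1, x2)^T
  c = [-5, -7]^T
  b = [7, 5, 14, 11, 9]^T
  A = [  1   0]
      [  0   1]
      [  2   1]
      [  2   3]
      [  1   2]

At x1 = 5.5, x2 = 0, compute slack b - a·x for each constraint:
  C1: 7 − 5.5 = 1.5  (slack)
  C2: 5 − 0 = 5  (slack)
  C3: 14 − 11 = 3  (slack)
  C4: 11 − 11 = 0  (binding)
  C5: 9 − 5.5 = 3.5  (slack)

Optimal: x1 = 5.5, x2 = 0
Binding: C4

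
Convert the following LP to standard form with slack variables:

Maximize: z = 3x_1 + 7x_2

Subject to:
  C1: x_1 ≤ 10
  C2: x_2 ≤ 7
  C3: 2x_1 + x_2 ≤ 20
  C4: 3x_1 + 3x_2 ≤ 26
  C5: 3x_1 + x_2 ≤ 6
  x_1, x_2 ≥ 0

max z = 3x_1 + 7x_2

s.t.
  x_1 + s1 = 10
  x_2 + s2 = 7
  2x_1 + x_2 + s3 = 20
  3x_1 + 3x_2 + s4 = 26
  3x_1 + x_2 + s5 = 6
  x_1, x_2, s1, s2, s3, s4, s5 ≥ 0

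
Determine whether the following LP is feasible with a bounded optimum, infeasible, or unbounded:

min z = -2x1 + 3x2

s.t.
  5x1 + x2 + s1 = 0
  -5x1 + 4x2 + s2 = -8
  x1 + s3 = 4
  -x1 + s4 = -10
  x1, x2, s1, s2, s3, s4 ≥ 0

Infeasible (no feasible solution exists)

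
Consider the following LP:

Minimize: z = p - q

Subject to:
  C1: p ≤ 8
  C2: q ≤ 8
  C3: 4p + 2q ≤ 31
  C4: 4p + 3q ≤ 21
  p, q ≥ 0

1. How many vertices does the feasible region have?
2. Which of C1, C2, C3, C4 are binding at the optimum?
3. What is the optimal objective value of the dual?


1. 3
2. C4
3. -7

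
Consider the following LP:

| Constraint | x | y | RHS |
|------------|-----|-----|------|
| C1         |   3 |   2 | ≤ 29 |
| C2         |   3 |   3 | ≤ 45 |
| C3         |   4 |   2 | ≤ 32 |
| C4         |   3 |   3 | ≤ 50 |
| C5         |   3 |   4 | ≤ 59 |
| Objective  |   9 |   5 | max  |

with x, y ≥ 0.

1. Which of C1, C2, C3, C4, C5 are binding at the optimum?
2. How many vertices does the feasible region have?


1. C1, C3
2. 4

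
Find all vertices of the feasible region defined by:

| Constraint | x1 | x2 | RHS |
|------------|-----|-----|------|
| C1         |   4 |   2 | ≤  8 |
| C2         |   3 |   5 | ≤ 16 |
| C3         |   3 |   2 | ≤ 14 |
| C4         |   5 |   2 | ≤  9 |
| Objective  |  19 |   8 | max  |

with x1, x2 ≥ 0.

(0, 0), (1.8, 0), (1, 2), (0.5714, 2.857), (0, 3.2)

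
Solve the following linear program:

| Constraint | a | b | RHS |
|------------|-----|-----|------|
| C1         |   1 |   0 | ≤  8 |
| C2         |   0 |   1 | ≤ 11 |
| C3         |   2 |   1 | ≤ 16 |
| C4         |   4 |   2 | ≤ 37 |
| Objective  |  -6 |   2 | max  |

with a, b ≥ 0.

Evaluate the objective at each vertex of the feasible region:
  z(0, 0) = 0
  z(8, 0) = -48
  z(2.5, 11) = 7
  z(0, 11) = 22  ←
The maximum is at a = 0, b = 11.

a = 0, b = 11, z = 22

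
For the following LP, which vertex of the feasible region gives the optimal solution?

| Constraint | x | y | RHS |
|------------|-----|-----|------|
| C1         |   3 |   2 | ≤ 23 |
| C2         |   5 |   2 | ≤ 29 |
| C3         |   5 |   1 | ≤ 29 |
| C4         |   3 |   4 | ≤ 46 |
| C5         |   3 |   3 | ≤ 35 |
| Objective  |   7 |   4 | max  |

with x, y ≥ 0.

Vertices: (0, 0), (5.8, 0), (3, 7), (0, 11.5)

Evaluate the objective at each vertex of the feasible region:
  z(0, 0) = 0
  z(5.8, 0) = 40.6
  z(3, 7) = 49  ←
  z(0, 11.5) = 46
The maximum is at x = 3, y = 7.

(3, 7)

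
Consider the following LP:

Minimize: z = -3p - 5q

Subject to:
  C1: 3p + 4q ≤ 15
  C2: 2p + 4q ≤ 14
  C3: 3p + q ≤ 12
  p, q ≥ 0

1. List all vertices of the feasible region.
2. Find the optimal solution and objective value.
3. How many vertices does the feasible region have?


1. (0, 0), (4, 0), (3.667, 1), (1, 3), (0, 3.5)
2. p = 1, q = 3, z = -18
3. 5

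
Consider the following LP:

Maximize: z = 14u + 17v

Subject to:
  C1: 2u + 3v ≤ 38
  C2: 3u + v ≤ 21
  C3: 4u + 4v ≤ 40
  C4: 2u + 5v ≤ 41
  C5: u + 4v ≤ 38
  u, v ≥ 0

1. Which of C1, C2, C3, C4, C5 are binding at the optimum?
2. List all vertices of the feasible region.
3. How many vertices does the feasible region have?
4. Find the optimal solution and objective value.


1. C3, C4
2. (0, 0), (7, 0), (5.5, 4.5), (3, 7), (0, 8.2)
3. 5
4. u = 3, v = 7, z = 161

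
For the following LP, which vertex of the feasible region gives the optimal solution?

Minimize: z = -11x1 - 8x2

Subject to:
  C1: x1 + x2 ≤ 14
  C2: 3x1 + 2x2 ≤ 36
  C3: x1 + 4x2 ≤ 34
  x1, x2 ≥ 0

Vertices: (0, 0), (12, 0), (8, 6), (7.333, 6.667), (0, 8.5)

Evaluate the objective at each vertex of the feasible region:
  z(0, 0) = 0
  z(12, 0) = -132
  z(8, 6) = -136  ←
  z(7.333, 6.667) = -134
  z(0, 8.5) = -68
The minimum is at x1 = 8, x2 = 6.

(8, 6)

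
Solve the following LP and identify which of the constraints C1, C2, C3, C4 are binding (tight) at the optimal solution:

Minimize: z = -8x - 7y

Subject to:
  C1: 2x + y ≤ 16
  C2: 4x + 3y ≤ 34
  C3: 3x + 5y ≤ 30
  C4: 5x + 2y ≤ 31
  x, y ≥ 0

At x = 5, y = 3, compute slack b - a·x for each constraint:
  C1: 16 − 13 = 3  (slack)
  C2: 34 − 29 = 5  (slack)
  C3: 30 − 30 = 0  (binding)
  C4: 31 − 31 = 0  (binding)

Optimal: x = 5, y = 3
Binding: C3, C4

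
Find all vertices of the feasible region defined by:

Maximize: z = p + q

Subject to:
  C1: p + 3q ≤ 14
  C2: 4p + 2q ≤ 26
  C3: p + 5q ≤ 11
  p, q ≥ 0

(0, 0), (6.5, 0), (6, 1), (0, 2.2)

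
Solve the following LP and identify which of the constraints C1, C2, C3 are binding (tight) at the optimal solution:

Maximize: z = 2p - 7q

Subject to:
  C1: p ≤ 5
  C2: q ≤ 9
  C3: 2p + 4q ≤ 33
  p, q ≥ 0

At p = 5, q = 0, compute slack b - a·x for each constraint:
  C1: 5 − 5 = 0  (binding)
  C2: 9 − 0 = 9  (slack)
  C3: 33 − 10 = 23  (slack)

Optimal: p = 5, q = 0
Binding: C1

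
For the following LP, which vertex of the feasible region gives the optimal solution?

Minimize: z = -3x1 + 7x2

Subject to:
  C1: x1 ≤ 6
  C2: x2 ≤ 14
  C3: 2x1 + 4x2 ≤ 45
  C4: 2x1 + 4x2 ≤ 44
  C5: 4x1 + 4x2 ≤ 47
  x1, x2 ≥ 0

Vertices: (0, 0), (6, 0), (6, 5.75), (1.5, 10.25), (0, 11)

Evaluate the objective at each vertex of the feasible region:
  z(0, 0) = 0
  z(6, 0) = -18  ←
  z(6, 5.75) = 22.25
  z(1.5, 10.25) = 67.25
  z(0, 11) = 77
The minimum is at x1 = 6, x2 = 0.

(6, 0)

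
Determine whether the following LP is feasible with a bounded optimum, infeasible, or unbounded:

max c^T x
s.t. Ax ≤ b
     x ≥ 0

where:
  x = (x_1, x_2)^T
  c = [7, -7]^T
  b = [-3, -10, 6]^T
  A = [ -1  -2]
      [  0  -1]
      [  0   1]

Infeasible (no feasible solution exists)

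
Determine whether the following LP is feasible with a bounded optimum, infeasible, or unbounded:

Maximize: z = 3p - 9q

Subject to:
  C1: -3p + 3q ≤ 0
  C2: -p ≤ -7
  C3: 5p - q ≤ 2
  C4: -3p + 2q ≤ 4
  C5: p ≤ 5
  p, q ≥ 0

Infeasible (no feasible solution exists)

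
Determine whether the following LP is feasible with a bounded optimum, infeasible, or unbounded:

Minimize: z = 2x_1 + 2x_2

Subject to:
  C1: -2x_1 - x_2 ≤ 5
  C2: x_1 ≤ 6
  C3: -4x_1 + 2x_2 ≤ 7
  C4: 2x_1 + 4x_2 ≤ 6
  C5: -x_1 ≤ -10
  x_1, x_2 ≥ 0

Infeasible (no feasible solution exists)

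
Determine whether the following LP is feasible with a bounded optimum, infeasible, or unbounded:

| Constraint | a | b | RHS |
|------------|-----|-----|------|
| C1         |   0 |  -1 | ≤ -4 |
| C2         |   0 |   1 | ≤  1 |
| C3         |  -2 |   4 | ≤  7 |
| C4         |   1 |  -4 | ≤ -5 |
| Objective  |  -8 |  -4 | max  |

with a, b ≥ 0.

Infeasible (no feasible solution exists)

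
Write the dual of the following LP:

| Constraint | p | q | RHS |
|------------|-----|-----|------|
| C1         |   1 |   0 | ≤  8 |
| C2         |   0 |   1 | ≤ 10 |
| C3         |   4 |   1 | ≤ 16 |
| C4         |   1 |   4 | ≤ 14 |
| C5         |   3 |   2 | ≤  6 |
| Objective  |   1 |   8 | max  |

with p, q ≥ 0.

Primal max cᵀx s.t. Ax ≤ b, x ≥ 0  →  Dual min bᵀy s.t. Aᵀy ≥ c, y ≥ 0.

Minimize: z = 8y1 + 10y2 + 16y3 + 14y4 + 6y5

Subject to:
  y1 + 4y3 + y4 + 3y5 ≥ 1
  y2 + y3 + 4y4 + 2y5 ≥ 8
  y1, y2, y3, y4, y5 ≥ 0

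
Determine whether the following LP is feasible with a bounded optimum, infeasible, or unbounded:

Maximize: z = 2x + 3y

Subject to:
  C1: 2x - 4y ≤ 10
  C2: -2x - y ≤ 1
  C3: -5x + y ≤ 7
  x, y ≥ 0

Unbounded (objective can increase without bound)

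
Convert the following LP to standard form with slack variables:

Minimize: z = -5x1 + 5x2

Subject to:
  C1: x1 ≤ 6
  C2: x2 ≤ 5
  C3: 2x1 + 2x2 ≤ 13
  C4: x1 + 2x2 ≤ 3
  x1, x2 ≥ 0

min z = -5x1 + 5x2

s.t.
  x1 + s1 = 6
  x2 + s2 = 5
  2x1 + 2x2 + s3 = 13
  x1 + 2x2 + s4 = 3
  x1, x2, s1, s2, s3, s4 ≥ 0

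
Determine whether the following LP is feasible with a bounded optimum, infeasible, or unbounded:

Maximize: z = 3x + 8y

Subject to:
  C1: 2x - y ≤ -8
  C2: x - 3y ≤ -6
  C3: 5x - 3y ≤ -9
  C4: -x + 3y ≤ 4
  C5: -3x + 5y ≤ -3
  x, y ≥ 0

Infeasible (no feasible solution exists)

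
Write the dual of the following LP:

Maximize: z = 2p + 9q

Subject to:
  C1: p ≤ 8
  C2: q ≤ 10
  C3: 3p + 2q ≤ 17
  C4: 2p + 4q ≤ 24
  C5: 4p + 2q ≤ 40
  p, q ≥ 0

Primal max cᵀx s.t. Ax ≤ b, x ≥ 0  →  Dual min bᵀy s.t. Aᵀy ≥ c, y ≥ 0.

Minimize: z = 8y1 + 10y2 + 17y3 + 24y4 + 40y5

Subject to:
  y1 + 3y3 + 2y4 + 4y5 ≥ 2
  y2 + 2y3 + 4y4 + 2y5 ≥ 9
  y1, y2, y3, y4, y5 ≥ 0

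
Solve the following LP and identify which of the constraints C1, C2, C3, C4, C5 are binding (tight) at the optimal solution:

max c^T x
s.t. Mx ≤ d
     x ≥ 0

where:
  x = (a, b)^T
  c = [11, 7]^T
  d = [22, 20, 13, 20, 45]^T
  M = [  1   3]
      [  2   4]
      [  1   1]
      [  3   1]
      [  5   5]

At a = 6, b = 2, compute slack b - a·x for each constraint:
  C1: 22 − 12 = 10  (slack)
  C2: 20 − 20 = 0  (binding)
  C3: 13 − 8 = 5  (slack)
  C4: 20 − 20 = 0  (binding)
  C5: 45 − 40 = 5  (slack)

Optimal: a = 6, b = 2
Binding: C2, C4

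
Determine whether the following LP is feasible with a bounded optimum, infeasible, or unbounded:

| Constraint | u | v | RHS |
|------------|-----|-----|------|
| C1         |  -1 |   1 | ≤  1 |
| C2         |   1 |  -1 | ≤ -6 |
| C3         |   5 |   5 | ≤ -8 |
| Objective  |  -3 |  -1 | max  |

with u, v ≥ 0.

Infeasible (no feasible solution exists)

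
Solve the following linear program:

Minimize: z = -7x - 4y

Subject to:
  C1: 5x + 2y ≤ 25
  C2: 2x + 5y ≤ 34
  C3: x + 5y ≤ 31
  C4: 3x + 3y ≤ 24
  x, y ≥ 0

Evaluate the objective at each vertex of the feasible region:
  z(0, 0) = 0
  z(5, 0) = -35
  z(3, 5) = -41  ←
  z(2.25, 5.75) = -38.75
  z(0, 6.2) = -24.8
The minimum is at x = 3, y = 5.

x = 3, y = 5, z = -41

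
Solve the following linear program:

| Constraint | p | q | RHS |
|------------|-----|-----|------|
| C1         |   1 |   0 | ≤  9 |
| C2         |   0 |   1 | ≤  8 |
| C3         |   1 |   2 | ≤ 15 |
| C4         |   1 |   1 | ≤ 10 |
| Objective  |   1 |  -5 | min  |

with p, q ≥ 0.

Evaluate the objective at each vertex of the feasible region:
  z(0, 0) = 0
  z(9, 0) = 9
  z(9, 1) = 4
  z(5, 5) = -20
  z(0, 7.5) = -37.5  ←
The minimum is at p = 0, q = 7.5.

p = 0, q = 7.5, z = -37.5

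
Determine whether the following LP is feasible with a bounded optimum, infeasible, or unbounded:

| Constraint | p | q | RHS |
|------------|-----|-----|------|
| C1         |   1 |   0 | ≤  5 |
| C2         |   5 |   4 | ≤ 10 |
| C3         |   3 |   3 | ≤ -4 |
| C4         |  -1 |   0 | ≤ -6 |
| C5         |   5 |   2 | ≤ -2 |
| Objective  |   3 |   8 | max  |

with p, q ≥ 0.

Infeasible (no feasible solution exists)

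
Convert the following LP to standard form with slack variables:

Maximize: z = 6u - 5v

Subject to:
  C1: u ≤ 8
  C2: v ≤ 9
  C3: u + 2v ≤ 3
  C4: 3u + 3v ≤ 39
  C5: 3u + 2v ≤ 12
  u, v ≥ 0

max z = 6u - 5v

s.t.
  u + s1 = 8
  v + s2 = 9
  u + 2v + s3 = 3
  3u + 3v + s4 = 39
  3u + 2v + s5 = 12
  u, v, s1, s2, s3, s4, s5 ≥ 0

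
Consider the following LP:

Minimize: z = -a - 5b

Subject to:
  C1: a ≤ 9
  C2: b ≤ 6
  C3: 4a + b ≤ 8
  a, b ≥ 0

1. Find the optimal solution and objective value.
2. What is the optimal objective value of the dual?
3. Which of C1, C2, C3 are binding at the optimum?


1. a = 0.5, b = 6, z = -30.5
2. -30.5
3. C2, C3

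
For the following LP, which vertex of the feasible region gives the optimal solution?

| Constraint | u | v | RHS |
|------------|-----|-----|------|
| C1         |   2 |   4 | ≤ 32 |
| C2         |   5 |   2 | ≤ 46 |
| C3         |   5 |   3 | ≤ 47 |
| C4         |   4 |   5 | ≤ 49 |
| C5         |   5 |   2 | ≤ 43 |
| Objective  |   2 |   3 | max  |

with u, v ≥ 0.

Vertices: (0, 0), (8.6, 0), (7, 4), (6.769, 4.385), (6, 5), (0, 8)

Evaluate the objective at each vertex of the feasible region:
  z(0, 0) = 0
  z(8.6, 0) = 17.2
  z(7, 4) = 26
  z(6.769, 4.385) = 26.69
  z(6, 5) = 27  ←
  z(0, 8) = 24
The maximum is at u = 6, v = 5.

(6, 5)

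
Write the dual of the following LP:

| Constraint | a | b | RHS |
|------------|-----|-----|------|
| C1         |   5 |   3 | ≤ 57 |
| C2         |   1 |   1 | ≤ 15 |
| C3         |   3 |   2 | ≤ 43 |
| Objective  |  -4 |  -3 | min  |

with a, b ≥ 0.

Primal min cᵀx s.t. Ax ≤ b, x ≥ 0  →  Dual max −bᵀy s.t. Aᵀy ≥ −c, y ≥ 0.

Maximize: z = -57y1 - 15y2 - 43y3

Subject to:
  5y1 + y2 + 3y3 ≥ 4
  3y1 + y2 + 2y3 ≥ 3
  y1, y2, y3 ≥ 0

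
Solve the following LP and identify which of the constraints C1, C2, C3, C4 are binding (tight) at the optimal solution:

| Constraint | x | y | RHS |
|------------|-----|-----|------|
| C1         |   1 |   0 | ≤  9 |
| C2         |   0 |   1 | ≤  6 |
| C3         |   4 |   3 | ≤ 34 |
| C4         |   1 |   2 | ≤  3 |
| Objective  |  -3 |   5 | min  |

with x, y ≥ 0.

At x = 3, y = 0, compute slack b - a·x for each constraint:
  C1: 9 − 3 = 6  (slack)
  C2: 6 − 0 = 6  (slack)
  C3: 34 − 12 = 22  (slack)
  C4: 3 − 3 = 0  (binding)

Optimal: x = 3, y = 0
Binding: C4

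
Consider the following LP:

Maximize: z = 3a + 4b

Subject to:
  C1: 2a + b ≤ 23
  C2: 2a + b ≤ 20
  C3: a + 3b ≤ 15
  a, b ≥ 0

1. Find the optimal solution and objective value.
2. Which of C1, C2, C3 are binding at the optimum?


1. a = 9, b = 2, z = 35
2. C2, C3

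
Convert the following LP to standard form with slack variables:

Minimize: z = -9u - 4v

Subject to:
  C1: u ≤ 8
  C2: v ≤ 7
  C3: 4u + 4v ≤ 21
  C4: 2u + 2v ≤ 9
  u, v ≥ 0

min z = -9u - 4v

s.t.
  u + s1 = 8
  v + s2 = 7
  4u + 4v + s3 = 21
  2u + 2v + s4 = 9
  u, v, s1, s2, s3, s4 ≥ 0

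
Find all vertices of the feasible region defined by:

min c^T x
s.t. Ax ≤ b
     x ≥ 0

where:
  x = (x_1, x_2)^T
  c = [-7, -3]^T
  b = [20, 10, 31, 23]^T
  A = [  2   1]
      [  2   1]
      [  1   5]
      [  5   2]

(0, 0), (4.6, 0), (3, 4), (2.111, 5.778), (0, 6.2)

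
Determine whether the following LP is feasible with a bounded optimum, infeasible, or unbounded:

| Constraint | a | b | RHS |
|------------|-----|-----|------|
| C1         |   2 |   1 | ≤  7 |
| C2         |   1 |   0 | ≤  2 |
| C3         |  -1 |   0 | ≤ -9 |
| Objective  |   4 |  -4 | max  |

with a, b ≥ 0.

Infeasible (no feasible solution exists)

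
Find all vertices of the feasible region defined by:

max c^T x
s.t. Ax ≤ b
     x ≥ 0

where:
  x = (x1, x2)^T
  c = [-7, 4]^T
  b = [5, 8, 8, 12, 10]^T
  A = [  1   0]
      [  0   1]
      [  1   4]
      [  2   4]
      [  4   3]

(0, 0), (2.5, 0), (1.231, 1.692), (0, 2)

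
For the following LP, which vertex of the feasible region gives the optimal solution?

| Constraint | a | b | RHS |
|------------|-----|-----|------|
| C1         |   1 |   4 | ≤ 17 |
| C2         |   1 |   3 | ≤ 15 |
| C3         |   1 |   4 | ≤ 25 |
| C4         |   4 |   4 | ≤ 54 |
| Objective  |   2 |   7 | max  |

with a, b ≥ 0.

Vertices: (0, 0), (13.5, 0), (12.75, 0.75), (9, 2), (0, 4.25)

Evaluate the objective at each vertex of the feasible region:
  z(0, 0) = 0
  z(13.5, 0) = 27
  z(12.75, 0.75) = 30.75
  z(9, 2) = 32  ←
  z(0, 4.25) = 29.75
The maximum is at a = 9, b = 2.

(9, 2)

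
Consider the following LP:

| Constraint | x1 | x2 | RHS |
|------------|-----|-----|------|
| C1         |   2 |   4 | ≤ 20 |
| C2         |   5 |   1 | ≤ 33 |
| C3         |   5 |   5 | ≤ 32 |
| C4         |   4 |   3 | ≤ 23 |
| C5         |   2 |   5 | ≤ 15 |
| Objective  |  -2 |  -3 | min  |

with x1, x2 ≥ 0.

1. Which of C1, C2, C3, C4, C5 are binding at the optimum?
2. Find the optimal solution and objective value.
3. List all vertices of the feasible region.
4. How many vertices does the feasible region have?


1. C4, C5
2. x1 = 5, x2 = 1, z = -13
3. (0, 0), (5.75, 0), (5, 1), (0, 3)
4. 4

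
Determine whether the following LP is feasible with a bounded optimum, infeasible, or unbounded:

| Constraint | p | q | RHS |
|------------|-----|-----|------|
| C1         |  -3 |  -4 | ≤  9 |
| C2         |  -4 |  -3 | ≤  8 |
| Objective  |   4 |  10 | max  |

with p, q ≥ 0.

Unbounded (objective can increase without bound)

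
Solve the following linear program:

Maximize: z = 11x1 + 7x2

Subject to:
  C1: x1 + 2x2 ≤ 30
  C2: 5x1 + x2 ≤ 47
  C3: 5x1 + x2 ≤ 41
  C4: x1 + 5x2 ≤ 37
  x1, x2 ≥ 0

Evaluate the objective at each vertex of the feasible region:
  z(0, 0) = 0
  z(8.2, 0) = 90.2
  z(7, 6) = 119  ←
  z(0, 7.4) = 51.8
The maximum is at x1 = 7, x2 = 6.

x1 = 7, x2 = 6, z = 119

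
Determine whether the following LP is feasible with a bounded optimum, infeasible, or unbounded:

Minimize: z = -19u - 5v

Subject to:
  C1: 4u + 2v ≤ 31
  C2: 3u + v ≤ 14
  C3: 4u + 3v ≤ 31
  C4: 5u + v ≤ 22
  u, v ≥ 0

Feasible with a bounded optimal solution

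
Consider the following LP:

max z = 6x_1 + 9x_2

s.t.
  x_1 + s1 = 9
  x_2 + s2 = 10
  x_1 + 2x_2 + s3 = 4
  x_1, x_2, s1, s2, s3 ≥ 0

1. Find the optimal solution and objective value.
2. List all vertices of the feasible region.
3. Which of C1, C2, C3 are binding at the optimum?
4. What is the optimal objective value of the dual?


1. x_1 = 4, x_2 = 0, z = 24
2. (0, 0), (4, 0), (0, 2)
3. C3
4. 24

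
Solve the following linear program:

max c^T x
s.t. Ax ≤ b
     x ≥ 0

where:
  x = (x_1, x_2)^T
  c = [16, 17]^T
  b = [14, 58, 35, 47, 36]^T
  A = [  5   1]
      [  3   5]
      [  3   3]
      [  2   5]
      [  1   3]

Evaluate the objective at each vertex of the feasible region:
  z(0, 0) = 0
  z(2.8, 0) = 44.8
  z(1, 9) = 169  ←
  z(0, 9.4) = 159.8
The maximum is at x_1 = 1, x_2 = 9.

x_1 = 1, x_2 = 9, z = 169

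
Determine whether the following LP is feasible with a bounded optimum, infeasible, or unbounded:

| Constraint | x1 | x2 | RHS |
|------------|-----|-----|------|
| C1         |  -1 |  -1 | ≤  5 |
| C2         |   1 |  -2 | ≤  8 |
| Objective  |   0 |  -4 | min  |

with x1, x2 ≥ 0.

Unbounded (objective can decrease without bound)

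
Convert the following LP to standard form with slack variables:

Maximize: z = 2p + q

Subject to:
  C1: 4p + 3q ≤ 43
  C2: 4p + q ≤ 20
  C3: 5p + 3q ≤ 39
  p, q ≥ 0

max z = 2p + q

s.t.
  4p + 3q + s1 = 43
  4p + q + s2 = 20
  5p + 3q + s3 = 39
  p, q, s1, s2, s3 ≥ 0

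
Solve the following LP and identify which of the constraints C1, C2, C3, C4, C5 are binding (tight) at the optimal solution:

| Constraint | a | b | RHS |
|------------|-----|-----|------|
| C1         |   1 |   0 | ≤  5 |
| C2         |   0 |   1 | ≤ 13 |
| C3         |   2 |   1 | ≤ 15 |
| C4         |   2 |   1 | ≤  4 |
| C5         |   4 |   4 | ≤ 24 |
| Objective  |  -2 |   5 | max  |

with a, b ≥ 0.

At a = 0, b = 4, compute slack b - a·x for each constraint:
  C1: 5 − 0 = 5  (slack)
  C2: 13 − 4 = 9  (slack)
  C3: 15 − 4 = 11  (slack)
  C4: 4 − 4 = 0  (binding)
  C5: 24 − 16 = 8  (slack)

Optimal: a = 0, b = 4
Binding: C4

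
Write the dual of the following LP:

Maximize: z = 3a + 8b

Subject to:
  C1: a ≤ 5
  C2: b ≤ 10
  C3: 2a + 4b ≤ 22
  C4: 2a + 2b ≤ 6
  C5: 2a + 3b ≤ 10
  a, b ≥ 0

Primal max cᵀx s.t. Ax ≤ b, x ≥ 0  →  Dual min bᵀy s.t. Aᵀy ≥ c, y ≥ 0.

Minimize: z = 5y1 + 10y2 + 22y3 + 6y4 + 10y5

Subject to:
  y1 + 2y3 + 2y4 + 2y5 ≥ 3
  y2 + 4y3 + 2y4 + 3y5 ≥ 8
  y1, y2, y3, y4, y5 ≥ 0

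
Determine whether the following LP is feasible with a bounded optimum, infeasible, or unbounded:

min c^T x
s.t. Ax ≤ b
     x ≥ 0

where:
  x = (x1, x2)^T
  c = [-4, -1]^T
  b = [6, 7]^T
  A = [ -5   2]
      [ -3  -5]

Unbounded (objective can decrease without bound)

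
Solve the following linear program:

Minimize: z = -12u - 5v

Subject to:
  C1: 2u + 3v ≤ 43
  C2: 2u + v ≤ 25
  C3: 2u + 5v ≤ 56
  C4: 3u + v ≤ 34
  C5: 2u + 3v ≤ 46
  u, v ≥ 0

Evaluate the objective at each vertex of the feasible region:
  z(0, 0) = 0
  z(11.33, 0) = -136
  z(9, 7) = -143  ←
  z(8.625, 7.75) = -142.2
  z(0, 11.2) = -56
The minimum is at u = 9, v = 7.

u = 9, v = 7, z = -143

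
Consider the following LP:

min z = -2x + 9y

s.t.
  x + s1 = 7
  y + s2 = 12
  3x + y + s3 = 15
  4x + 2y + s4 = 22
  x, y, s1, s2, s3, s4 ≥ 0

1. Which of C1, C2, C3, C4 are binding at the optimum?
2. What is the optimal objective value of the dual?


1. C3
2. -10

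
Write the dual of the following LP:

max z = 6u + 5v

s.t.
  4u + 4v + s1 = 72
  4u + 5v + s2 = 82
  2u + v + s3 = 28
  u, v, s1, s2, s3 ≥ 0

Primal max cᵀx s.t. Ax ≤ b, x ≥ 0  →  Dual min bᵀy s.t. Aᵀy ≥ c, y ≥ 0.

Minimize: z = 72y1 + 82y2 + 28y3

Subject to:
  4y1 + 4y2 + 2y3 ≥ 6
  4y1 + 5y2 + y3 ≥ 5
  y1, y2, y3 ≥ 0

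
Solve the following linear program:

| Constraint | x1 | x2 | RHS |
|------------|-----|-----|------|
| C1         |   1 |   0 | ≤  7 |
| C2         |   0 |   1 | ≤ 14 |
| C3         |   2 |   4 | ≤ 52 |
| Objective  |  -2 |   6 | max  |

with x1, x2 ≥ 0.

Evaluate the objective at each vertex of the feasible region:
  z(0, 0) = 0
  z(7, 0) = -14
  z(7, 9.5) = 43
  z(0, 13) = 78  ←
The maximum is at x1 = 0, x2 = 13.

x1 = 0, x2 = 13, z = 78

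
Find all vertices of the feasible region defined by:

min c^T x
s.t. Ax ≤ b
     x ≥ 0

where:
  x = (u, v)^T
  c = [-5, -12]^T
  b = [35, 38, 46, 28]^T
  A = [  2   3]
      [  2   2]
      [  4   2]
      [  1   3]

(0, 0), (11.5, 0), (8.5, 6), (7, 7), (0, 9.333)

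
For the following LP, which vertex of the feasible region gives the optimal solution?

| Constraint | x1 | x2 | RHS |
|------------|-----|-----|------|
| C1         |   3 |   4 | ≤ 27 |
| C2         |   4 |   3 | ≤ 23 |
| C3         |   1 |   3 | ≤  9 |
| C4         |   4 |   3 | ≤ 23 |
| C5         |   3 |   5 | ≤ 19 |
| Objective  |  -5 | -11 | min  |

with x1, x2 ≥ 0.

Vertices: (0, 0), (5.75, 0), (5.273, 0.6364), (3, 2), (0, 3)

Evaluate the objective at each vertex of the feasible region:
  z(0, 0) = 0
  z(5.75, 0) = -28.75
  z(5.273, 0.6364) = -33.36
  z(3, 2) = -37  ←
  z(0, 3) = -33
The minimum is at x1 = 3, x2 = 2.

(3, 2)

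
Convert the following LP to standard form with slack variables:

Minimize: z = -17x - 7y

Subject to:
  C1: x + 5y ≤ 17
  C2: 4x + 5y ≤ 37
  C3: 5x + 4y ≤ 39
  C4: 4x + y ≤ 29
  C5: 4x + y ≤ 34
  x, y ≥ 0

min z = -17x - 7y

s.t.
  x + 5y + s1 = 17
  4x + 5y + s2 = 37
  5x + 4y + s3 = 39
  4x + y + s4 = 29
  4x + y + s5 = 34
  x, y, s1, s2, s3, s4, s5 ≥ 0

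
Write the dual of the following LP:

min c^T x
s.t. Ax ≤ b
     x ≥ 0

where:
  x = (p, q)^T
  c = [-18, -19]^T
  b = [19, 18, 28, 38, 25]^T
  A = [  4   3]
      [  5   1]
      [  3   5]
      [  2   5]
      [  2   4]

Primal min cᵀx s.t. Ax ≤ b, x ≥ 0  →  Dual max −bᵀy s.t. Aᵀy ≥ −c, y ≥ 0.

Maximize: z = -19y1 - 18y2 - 28y3 - 38y4 - 25y5

Subject to:
  4y1 + 5y2 + 3y3 + 2y4 + 2y5 ≥ 18
  3y1 + y2 + 5y3 + 5y4 + 4y5 ≥ 19
  y1, y2, y3, y4, y5 ≥ 0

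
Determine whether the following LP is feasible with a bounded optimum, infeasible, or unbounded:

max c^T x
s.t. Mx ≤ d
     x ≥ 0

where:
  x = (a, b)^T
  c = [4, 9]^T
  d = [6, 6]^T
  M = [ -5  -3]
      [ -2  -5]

Unbounded (objective can increase without bound)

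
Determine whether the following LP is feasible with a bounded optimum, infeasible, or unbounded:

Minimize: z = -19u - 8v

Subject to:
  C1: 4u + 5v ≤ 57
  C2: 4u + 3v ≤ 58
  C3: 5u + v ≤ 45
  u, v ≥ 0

Feasible with a bounded optimal solution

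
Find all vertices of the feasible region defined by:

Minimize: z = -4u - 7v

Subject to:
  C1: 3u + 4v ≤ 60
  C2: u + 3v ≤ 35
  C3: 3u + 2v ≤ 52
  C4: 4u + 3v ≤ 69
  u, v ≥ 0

(0, 0), (17.25, 0), (13.71, 4.714), (8, 9), (0, 11.67)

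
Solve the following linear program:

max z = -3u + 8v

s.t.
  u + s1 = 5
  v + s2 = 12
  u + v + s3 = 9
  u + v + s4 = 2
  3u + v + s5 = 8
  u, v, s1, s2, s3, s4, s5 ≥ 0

Evaluate the objective at each vertex of the feasible region:
  z(0, 0) = 0
  z(2, 0) = -6
  z(0, 2) = 16  ←
The maximum is at u = 0, v = 2.

u = 0, v = 2, z = 16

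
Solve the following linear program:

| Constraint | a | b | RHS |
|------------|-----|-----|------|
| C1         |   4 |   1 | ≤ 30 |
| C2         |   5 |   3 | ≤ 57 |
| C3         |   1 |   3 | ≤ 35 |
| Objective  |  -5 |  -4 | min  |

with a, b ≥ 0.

Evaluate the objective at each vertex of the feasible region:
  z(0, 0) = 0
  z(7.5, 0) = -37.5
  z(5, 10) = -65  ←
  z(0, 11.67) = -46.67
The minimum is at a = 5, b = 10.

a = 5, b = 10, z = -65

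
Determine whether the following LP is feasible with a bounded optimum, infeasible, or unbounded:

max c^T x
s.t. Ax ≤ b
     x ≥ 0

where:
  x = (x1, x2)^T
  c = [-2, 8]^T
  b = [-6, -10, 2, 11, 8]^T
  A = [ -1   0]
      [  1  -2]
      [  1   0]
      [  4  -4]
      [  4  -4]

Infeasible (no feasible solution exists)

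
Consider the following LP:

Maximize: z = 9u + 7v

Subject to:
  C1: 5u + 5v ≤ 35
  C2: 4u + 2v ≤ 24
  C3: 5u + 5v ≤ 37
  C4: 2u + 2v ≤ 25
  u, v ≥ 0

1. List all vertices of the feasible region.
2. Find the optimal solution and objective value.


1. (0, 0), (6, 0), (5, 2), (0, 7)
2. u = 5, v = 2, z = 59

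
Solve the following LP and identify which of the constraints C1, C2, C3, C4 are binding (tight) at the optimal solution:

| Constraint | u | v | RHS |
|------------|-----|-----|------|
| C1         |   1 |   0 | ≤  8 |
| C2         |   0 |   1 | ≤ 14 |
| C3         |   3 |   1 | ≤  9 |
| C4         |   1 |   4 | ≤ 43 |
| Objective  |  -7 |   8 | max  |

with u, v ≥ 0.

At u = 0, v = 9, compute slack b - a·x for each constraint:
  C1: 8 − 0 = 8  (slack)
  C2: 14 − 9 = 5  (slack)
  C3: 9 − 9 = 0  (binding)
  C4: 43 − 36 = 7  (slack)

Optimal: u = 0, v = 9
Binding: C3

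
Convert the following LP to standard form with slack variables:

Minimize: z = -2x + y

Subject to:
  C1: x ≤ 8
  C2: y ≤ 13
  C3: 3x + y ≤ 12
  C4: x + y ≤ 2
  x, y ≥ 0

min z = -2x + y

s.t.
  x + s1 = 8
  y + s2 = 13
  3x + y + s3 = 12
  x + y + s4 = 2
  x, y, s1, s2, s3, s4 ≥ 0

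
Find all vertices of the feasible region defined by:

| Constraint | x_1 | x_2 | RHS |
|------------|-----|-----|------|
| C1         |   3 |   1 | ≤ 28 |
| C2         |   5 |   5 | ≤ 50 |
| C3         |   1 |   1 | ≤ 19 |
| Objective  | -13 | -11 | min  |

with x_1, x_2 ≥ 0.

(0, 0), (9.333, 0), (9, 1), (0, 10)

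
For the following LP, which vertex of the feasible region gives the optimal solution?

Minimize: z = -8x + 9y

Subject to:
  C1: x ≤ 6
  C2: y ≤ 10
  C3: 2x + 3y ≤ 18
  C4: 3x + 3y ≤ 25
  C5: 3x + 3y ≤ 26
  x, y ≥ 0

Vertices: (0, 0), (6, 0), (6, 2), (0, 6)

Evaluate the objective at each vertex of the feasible region:
  z(0, 0) = 0
  z(6, 0) = -48  ←
  z(6, 2) = -30
  z(0, 6) = 54
The minimum is at x = 6, y = 0.

(6, 0)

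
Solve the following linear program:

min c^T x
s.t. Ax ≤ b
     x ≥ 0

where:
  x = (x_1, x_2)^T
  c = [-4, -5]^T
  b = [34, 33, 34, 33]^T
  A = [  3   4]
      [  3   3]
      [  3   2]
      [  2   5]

Evaluate the objective at each vertex of the feasible region:
  z(0, 0) = 0
  z(11, 0) = -44
  z(10, 1) = -45  ←
  z(5.429, 4.429) = -43.86
  z(0, 6.6) = -33
The minimum is at x_1 = 10, x_2 = 1.

x_1 = 10, x_2 = 1, z = -45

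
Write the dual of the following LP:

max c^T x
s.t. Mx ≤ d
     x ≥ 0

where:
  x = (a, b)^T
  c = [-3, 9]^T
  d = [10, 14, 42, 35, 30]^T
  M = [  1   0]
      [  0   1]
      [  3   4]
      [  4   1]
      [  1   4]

Primal max cᵀx s.t. Ax ≤ b, x ≥ 0  →  Dual min bᵀy s.t. Aᵀy ≥ c, y ≥ 0.

Minimize: z = 10y1 + 14y2 + 42y3 + 35y4 + 30y5

Subject to:
  y1 + 3y3 + 4y4 + y5 ≥ -3
  y2 + 4y3 + y4 + 4y5 ≥ 9
  y1, y2, y3, y4, y5 ≥ 0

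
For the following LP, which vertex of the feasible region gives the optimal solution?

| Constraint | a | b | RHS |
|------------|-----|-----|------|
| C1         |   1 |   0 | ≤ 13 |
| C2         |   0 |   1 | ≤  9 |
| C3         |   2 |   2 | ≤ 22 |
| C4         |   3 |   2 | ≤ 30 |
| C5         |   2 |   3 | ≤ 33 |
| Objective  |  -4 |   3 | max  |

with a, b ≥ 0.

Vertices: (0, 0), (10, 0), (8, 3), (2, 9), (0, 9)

Evaluate the objective at each vertex of the feasible region:
  z(0, 0) = 0
  z(10, 0) = -40
  z(8, 3) = -23
  z(2, 9) = 19
  z(0, 9) = 27  ←
The maximum is at a = 0, b = 9.

(0, 9)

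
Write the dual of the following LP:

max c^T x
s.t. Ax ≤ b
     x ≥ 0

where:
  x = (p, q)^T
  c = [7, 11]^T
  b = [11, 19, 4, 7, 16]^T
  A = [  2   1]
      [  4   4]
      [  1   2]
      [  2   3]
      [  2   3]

Primal max cᵀx s.t. Ax ≤ b, x ≥ 0  →  Dual min bᵀy s.t. Aᵀy ≥ c, y ≥ 0.

Minimize: z = 11y1 + 19y2 + 4y3 + 7y4 + 16y5

Subject to:
  2y1 + 4y2 + y3 + 2y4 + 2y5 ≥ 7
  y1 + 4y2 + 2y3 + 3y4 + 3y5 ≥ 11
  y1, y2, y3, y4, y5 ≥ 0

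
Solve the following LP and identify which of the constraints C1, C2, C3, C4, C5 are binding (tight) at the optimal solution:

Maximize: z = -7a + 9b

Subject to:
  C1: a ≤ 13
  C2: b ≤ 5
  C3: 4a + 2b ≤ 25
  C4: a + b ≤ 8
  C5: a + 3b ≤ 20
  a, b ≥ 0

At a = 0, b = 5, compute slack b - a·x for each constraint:
  C1: 13 − 0 = 13  (slack)
  C2: 5 − 5 = 0  (binding)
  C3: 25 − 10 = 15  (slack)
  C4: 8 − 5 = 3  (slack)
  C5: 20 − 15 = 5  (slack)

Optimal: a = 0, b = 5
Binding: C2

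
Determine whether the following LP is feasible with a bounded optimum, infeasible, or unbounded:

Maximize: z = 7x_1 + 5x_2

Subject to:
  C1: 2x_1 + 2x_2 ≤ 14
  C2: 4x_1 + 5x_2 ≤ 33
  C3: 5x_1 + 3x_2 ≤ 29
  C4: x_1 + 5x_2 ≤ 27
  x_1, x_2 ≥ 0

Feasible with a bounded optimal solution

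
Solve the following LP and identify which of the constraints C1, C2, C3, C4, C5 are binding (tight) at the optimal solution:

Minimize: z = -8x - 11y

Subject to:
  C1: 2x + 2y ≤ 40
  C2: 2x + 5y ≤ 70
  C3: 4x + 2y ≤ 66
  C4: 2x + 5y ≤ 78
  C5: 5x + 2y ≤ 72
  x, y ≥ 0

At x = 10, y = 10, compute slack b - a·x for each constraint:
  C1: 40 − 40 = 0  (binding)
  C2: 70 − 70 = 0  (binding)
  C3: 66 − 60 = 6  (slack)
  C4: 78 − 70 = 8  (slack)
  C5: 72 − 70 = 2  (slack)

Optimal: x = 10, y = 10
Binding: C1, C2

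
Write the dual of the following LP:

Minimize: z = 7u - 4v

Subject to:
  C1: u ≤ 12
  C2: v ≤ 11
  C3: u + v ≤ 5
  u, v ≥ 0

Primal min cᵀx s.t. Ax ≤ b, x ≥ 0  →  Dual max −bᵀy s.t. Aᵀy ≥ −c, y ≥ 0.

Maximize: z = -12y1 - 11y2 - 5y3

Subject to:
  y1 + y3 ≥ -7
  y2 + y3 ≥ 4
  y1, y2, y3 ≥ 0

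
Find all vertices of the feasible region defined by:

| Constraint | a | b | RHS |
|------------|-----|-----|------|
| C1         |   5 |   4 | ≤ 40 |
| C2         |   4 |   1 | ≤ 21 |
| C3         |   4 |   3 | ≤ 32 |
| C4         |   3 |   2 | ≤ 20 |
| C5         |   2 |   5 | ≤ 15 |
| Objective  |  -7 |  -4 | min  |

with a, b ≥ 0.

(0, 0), (5.25, 0), (5, 1), (0, 3)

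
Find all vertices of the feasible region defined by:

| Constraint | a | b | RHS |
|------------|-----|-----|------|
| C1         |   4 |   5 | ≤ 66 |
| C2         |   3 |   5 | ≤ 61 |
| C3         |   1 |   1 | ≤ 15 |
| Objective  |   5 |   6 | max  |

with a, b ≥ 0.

(0, 0), (15, 0), (9, 6), (5, 9.2), (0, 12.2)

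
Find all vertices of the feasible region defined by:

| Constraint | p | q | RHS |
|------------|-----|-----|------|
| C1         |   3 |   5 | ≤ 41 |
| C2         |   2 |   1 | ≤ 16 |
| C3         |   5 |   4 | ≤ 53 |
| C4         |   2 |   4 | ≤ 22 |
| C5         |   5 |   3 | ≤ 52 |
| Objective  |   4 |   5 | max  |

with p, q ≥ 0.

(0, 0), (8, 0), (7, 2), (0, 5.5)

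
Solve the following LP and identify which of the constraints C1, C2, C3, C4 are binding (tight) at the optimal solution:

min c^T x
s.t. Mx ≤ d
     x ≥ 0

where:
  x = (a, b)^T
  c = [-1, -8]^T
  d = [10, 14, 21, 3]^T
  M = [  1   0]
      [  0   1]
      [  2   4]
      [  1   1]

At a = 0, b = 3, compute slack b - a·x for each constraint:
  C1: 10 − 0 = 10  (slack)
  C2: 14 − 3 = 11  (slack)
  C3: 21 − 12 = 9  (slack)
  C4: 3 − 3 = 0  (binding)

Optimal: a = 0, b = 3
Binding: C4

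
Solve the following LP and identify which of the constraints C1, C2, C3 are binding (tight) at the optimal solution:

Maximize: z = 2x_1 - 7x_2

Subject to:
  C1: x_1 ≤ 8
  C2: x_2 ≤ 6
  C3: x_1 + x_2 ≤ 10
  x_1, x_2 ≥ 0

At x_1 = 8, x_2 = 0, compute slack b - a·x for each constraint:
  C1: 8 − 8 = 0  (binding)
  C2: 6 − 0 = 6  (slack)
  C3: 10 − 8 = 2  (slack)

Optimal: x_1 = 8, x_2 = 0
Binding: C1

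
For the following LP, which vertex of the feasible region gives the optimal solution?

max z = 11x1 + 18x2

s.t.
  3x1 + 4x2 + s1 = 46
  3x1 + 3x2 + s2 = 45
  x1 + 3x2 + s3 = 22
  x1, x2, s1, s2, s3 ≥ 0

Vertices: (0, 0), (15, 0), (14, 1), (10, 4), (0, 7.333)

Evaluate the objective at each vertex of the feasible region:
  z(0, 0) = 0
  z(15, 0) = 165
  z(14, 1) = 172
  z(10, 4) = 182  ←
  z(0, 7.333) = 132
The maximum is at x1 = 10, x2 = 4.

(10, 4)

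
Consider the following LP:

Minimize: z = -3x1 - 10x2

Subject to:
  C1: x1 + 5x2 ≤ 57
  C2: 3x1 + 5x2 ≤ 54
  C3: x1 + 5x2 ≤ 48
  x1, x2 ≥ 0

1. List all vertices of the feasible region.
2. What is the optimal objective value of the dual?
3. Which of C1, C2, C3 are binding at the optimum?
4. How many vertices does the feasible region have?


1. (0, 0), (18, 0), (3, 9), (0, 9.6)
2. -99
3. C2, C3
4. 4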